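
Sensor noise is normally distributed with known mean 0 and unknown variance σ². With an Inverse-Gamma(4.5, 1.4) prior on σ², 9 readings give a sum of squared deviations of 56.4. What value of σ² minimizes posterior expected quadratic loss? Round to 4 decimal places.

3.7000

Posterior: Inverse-Gamma(shape = 4.5+9/2 = 9.0, scale = 1.4+56.4/2 = 29.6).
Mode = β/(α+1) = 29.6/10.0 = 2.9600.
Mean = β/(α−1) = 29.6/8.0 = 3.7000.
Quadratic loss ⇒ the optimal estimator is the posterior mean.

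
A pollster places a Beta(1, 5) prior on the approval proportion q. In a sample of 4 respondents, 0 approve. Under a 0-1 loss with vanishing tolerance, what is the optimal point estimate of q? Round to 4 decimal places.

0.0000

Posterior: Beta(1+0, 5+4) = Beta(1, 9).
Since α = 1 ≤ 1 and β > 1, the Beta density is monotone decreasing on [0,1]; the mode is at 0.
Mean = 1/(1+9) = 0.1000.
This is the posterior mode — the MAP estimate.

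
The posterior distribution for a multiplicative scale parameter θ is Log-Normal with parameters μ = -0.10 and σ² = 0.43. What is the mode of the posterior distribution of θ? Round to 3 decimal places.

Mode = exp(μ − σ²) = exp(-0.53) = 0.589.
Mean = exp(μ + σ²/2) = exp(0.115) = 1.122.
This is the posterior mode — the MAP estimate.

0.589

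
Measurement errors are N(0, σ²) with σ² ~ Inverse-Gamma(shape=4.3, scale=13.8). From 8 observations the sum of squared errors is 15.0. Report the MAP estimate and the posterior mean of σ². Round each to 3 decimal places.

Posterior: Inverse-Gamma(shape = 4.3+8/2 = 8.3, scale = 13.8+15.0/2 = 21.3).
Mode = β/(α+1) = 21.3/9.3 = 2.290.
Mean = β/(α−1) = 21.3/7.3 = 2.918.

MAP = 2.290, posterior mean = 2.918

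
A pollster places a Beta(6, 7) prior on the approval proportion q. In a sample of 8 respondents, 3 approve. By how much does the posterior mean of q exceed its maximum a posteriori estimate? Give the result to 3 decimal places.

Posterior: Beta(6+3, 7+5) = Beta(9, 12).
Mode = (9−1)/(9+12−2) = 8/19 = 0.421.
Mean = 9/(9+12) = 9/21 = 0.429.
Difference = 0.429 − 0.421 = 0.008.

0.008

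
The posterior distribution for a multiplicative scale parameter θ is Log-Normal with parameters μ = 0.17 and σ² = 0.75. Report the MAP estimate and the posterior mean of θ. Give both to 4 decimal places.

Mode = exp(μ − σ²) = exp(-0.58) = 0.5599.
Mean = exp(μ + σ²/2) = exp(0.545) = 1.7246.

MAP estimate = 0.5599, posterior mean = 1.7246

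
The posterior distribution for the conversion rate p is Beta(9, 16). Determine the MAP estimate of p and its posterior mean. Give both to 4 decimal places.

MAP = 0.3478; posterior mean = 0.3600

Mode = (9−1)/(9+16−2) = 8/23 = 0.3478.
Mean = 9/(9+16) = 9/25 = 0.3600.
The mean is pulled above the mode by the posterior's right skew.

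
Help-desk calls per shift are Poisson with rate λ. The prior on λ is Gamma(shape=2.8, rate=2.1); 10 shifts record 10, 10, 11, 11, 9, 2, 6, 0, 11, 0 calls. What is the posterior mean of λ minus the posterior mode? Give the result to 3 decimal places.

Σ counts = 70. Posterior: Gamma(shape = 2.8+70 = 72.8, rate = 2.1+10 = 12.1).
Mode = (α−1)/β = 71.8/12.1 = 5.934.
Mean = α/β = 72.8/12.1 = 6.017.
Difference = 6.017 − 5.934 = 0.083.

0.083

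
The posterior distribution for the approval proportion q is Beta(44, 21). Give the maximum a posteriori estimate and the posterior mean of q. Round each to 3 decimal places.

MAP: 0.683. Posterior mean: 0.677.

Mode = (44−1)/(44+21−2) = 43/63 = 0.683.
Mean = 44/(44+21) = 44/65 = 0.677.
Left-skewed posterior ⇒ mean < mode.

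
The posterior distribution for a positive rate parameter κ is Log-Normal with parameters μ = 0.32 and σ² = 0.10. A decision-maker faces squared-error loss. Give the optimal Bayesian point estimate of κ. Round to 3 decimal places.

1.448

Mode = exp(μ − σ²) = exp(0.22) = 1.246.
Mean = exp(μ + σ²/2) = exp(0.370) = 1.448.
Squared-error loss ⇒ the optimal estimator is the posterior mean.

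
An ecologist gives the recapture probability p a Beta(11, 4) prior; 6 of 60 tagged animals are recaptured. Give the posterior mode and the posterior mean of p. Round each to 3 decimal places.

MAP = 0.219; posterior mean = 0.227

Posterior: Beta(11+6, 4+54) = Beta(17, 58).
Mode = (17−1)/(17+58−2) = 16/73 = 0.219.
Mean = 17/(17+58) = 17/75 = 0.227.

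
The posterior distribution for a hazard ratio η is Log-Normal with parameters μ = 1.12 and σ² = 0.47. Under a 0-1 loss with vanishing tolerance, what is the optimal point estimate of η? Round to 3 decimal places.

Mode = exp(μ − σ²) = exp(0.65) = 1.916.
Mean = exp(μ + σ²/2) = exp(1.355) = 3.877.
This is the posterior mode — the MAP estimate.

1.916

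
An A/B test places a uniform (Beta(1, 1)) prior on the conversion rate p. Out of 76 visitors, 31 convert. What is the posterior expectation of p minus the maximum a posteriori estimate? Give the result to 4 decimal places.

Posterior: Beta(1+31, 1+45) = Beta(32, 46).
Mode = (32−1)/(32+46−2) = 31/76 = 0.4079.
With a flat prior the MAP equals the MLE, 31/76.
Mean = 32/(32+46) = 32/78 = 0.4103.
Difference = 0.4103 − 0.4079 = 0.0024.
Right-skewed posterior ⇒ mode < mean.

0.0024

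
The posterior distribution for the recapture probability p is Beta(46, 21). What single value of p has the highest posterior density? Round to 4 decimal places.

0.6923

Mode = (46−1)/(46+21−2) = 45/65 = 0.6923.
Mean = 46/(46+21) = 46/67 = 0.6866.
This is the posterior mode — the MAP estimate.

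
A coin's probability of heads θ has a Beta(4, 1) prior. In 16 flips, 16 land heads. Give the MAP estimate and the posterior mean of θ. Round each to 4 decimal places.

Posterior: Beta(4+16, 1+0) = Beta(20, 1).
Since β = 1 ≤ 1 and α > 1, the Beta density is monotone increasing on [0,1]; the mode is at 1.
Mean = 20/(20+1) = 0.9524.
Mode > mean: the posterior has a left tail.

MAP estimate = 1.0000, posterior mean = 0.9524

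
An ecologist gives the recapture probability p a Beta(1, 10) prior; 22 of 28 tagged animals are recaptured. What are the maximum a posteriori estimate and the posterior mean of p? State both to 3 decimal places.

MAP = 0.595, posterior mean = 0.590

Posterior: Beta(1+22, 10+6) = Beta(23, 16).
Mode = (23−1)/(23+16−2) = 22/37 = 0.595.
Mean = 23/(23+16) = 23/39 = 0.590.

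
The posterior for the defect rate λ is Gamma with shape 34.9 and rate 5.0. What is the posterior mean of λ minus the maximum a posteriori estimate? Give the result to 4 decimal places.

Mode = (α−1)/β = 33.9/5.0 = 6.7800.
Mean = α/β = 34.9/5.0 = 6.9800.
Difference = 6.9800 − 6.7800 = 0.2000.
Right-skewed posterior ⇒ mode < mean.

0.2000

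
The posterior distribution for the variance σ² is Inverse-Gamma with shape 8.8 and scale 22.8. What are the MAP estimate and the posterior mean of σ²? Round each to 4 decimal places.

MAP = 2.3265; posterior mean = 2.9231

Mode = β/(α+1) = 22.8/9.8 = 2.3265.
Mean = β/(α−1) = 22.8/7.8 = 2.9231.
The mean is pulled above the mode by the posterior's right skew.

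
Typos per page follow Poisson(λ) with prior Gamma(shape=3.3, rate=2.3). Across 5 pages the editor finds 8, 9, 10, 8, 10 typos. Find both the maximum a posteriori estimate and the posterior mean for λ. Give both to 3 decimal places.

MAP = 6.479, posterior mean = 6.616

Σ counts = 45. Posterior: Gamma(shape = 3.3+45 = 48.3, rate = 2.3+5 = 7.3).
Mode = (α−1)/β = 47.3/7.3 = 6.479.
Mean = α/β = 48.3/7.3 = 6.616.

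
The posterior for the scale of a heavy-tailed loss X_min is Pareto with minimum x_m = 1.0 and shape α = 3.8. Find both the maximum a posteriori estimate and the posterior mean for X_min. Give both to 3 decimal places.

maximum a posteriori estimate = 1.000, posterior mean = 1.357

The Pareto density is strictly decreasing on [x_m, ∞), so the mode is x_m = 1.000.
Mean = α·x_m/(α−1) = 3.8·1.0/2.8 = 1.357.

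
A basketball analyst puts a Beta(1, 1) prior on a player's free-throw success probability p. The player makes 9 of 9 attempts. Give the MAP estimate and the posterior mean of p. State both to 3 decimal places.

MAP = 1.000; posterior mean = 0.909

Posterior: Beta(1+9, 1+0) = Beta(10, 1).
Since β = 1 ≤ 1 and α > 1, the Beta density is monotone increasing on [0,1]; the mode is at 1.
Mean = 10/(10+1) = 0.909.
The posterior is left-skewed, so the mode exceeds the mean.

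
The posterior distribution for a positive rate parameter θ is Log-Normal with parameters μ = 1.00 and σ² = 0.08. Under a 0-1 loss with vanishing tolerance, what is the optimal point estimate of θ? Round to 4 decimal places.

2.5093

Mode = exp(μ − σ²) = exp(0.92) = 2.5093.
Mean = exp(μ + σ²/2) = exp(1.040) = 2.8292.
This is the posterior mode — the MAP estimate.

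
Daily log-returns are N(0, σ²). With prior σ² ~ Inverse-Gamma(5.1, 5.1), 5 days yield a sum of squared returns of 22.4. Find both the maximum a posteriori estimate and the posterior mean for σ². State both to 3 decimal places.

maximum a posteriori estimate = 1.895, posterior mean = 2.470

Posterior: Inverse-Gamma(shape = 5.1+5/2 = 7.6, scale = 5.1+22.4/2 = 16.3).
Mode = β/(α+1) = 16.3/8.6 = 1.895.
Mean = β/(α−1) = 16.3/6.6 = 2.470.
The mean is pulled above the mode by the posterior's right skew.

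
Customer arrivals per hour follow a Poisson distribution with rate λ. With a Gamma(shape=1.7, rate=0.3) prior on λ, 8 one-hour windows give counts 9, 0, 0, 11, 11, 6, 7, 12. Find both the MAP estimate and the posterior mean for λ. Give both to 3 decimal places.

MAP estimate = 6.831, posterior mean = 6.952

Σ counts = 56. Posterior: Gamma(shape = 1.7+56 = 57.7, rate = 0.3+8 = 8.3).
Mode = (α−1)/β = 56.7/8.3 = 6.831.
Mean = α/β = 57.7/8.3 = 6.952.
The posterior is right-skewed, so the mean exceeds the mode.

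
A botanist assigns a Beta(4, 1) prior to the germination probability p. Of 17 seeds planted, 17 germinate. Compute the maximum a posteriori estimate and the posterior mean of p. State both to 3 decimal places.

Posterior: Beta(4+17, 1+0) = Beta(21, 1).
Since β = 1 ≤ 1 and α > 1, the Beta density is monotone increasing on [0,1]; the mode is at 1.
Mean = 21/(21+1) = 0.955.
Left-skewed posterior ⇒ mean < mode.

MAP: 1.000. Posterior mean: 0.955.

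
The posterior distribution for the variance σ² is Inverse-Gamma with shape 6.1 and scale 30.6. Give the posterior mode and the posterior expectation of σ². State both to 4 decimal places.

Mode = β/(α+1) = 30.6/7.1 = 4.3099.
Mean = β/(α−1) = 30.6/5.1 = 6.0000.
Right-skewed posterior ⇒ mode < mean.

MAP: 4.3099. Posterior mean: 6.0000.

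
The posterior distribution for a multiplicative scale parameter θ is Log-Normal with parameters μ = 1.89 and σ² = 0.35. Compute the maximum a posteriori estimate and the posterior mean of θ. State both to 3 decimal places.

MAP = 4.665, posterior mean = 7.885

Mode = exp(μ − σ²) = exp(1.54) = 4.665.
Mean = exp(μ + σ²/2) = exp(2.065) = 7.885.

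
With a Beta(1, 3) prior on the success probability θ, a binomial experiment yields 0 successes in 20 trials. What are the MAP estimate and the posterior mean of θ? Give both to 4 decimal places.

θ_MAP = 0.0000, E[θ|data] = 0.0417

Posterior: Beta(1+0, 3+20) = Beta(1, 23).
Since α = 1 ≤ 1 and β > 1, the Beta density is monotone decreasing on [0,1]; the mode is at 0.
Mean = 1/(1+23) = 0.0417.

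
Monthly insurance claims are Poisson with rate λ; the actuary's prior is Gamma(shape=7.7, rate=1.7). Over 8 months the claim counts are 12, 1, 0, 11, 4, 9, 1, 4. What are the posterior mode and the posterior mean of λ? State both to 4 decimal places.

posterior mode = 5.0206, posterior mean = 5.1237

Σ counts = 42. Posterior: Gamma(shape = 7.7+42 = 49.7, rate = 1.7+8 = 9.7).
Mode = (α−1)/β = 48.7/9.7 = 5.0206.
Mean = α/β = 49.7/9.7 = 5.1237.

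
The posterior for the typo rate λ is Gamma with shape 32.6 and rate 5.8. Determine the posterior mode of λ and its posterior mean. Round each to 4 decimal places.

Mode = (α−1)/β = 31.6/5.8 = 5.4483.
Mean = α/β = 32.6/5.8 = 5.6207.

λ_MAP = 5.4483, E[λ|data] = 5.6207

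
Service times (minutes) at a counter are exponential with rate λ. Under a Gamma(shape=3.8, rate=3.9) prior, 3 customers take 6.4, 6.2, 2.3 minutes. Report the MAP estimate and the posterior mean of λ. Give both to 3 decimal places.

Σ times = 14.9. Posterior: Gamma(shape = 3.8+3 = 6.8, rate = 3.9+14.9 = 18.8).
Mode = (α−1)/β = 5.8/18.8 = 0.309.
Mean = α/β = 6.8/18.8 = 0.362.
Mean > mode: the posterior has a right tail.

MAP = 0.309, posterior mean = 0.362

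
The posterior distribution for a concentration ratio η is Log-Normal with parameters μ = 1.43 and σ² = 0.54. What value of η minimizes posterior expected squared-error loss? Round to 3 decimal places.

5.474

Mode = exp(μ − σ²) = exp(0.89) = 2.435.
Mean = exp(μ + σ²/2) = exp(1.700) = 5.474.
Squared-error loss ⇒ the optimal estimator is the posterior mean.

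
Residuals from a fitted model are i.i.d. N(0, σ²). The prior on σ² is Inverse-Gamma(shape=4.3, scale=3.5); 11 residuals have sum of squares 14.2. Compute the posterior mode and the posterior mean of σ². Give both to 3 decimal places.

MAP: 0.981. Posterior mean: 1.205.

Posterior: Inverse-Gamma(shape = 4.3+11/2 = 9.8, scale = 3.5+14.2/2 = 10.6).
Mode = β/(α+1) = 10.6/10.8 = 0.981.
Mean = β/(α−1) = 10.6/8.8 = 1.205.
Mean > mode: the posterior has a right tail.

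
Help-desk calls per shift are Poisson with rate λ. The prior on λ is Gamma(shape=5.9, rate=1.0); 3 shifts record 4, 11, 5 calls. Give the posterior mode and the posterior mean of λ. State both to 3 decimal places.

MAP = 6.225; posterior mean = 6.475

Σ counts = 20. Posterior: Gamma(shape = 5.9+20 = 25.9, rate = 1.0+3 = 4.0).
Mode = (α−1)/β = 24.9/4.0 = 6.225.
Mean = α/β = 25.9/4.0 = 6.475.
Mean > mode: the posterior has a right tail.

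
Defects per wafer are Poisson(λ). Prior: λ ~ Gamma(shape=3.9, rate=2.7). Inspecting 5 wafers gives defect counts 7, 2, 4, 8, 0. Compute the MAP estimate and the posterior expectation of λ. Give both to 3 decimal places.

Σ counts = 21. Posterior: Gamma(shape = 3.9+21 = 24.9, rate = 2.7+5 = 7.7).
Mode = (α−1)/β = 23.9/7.7 = 3.104.
Mean = α/β = 24.9/7.7 = 3.234.

MAP = 3.104, posterior mean = 3.234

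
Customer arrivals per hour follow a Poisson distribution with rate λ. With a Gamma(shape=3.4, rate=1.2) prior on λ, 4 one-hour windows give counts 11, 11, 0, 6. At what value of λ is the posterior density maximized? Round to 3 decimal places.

Σ counts = 28. Posterior: Gamma(shape = 3.4+28 = 31.4, rate = 1.2+4 = 5.2).
Mode = (α−1)/β = 30.4/5.2 = 5.846.
Mean = α/β = 31.4/5.2 = 6.038.
This is the posterior mode — the MAP estimate.

5.846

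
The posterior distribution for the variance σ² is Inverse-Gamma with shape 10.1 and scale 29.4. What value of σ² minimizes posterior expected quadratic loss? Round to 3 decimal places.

Mode = β/(α+1) = 29.4/11.1 = 2.649.
Mean = β/(α−1) = 29.4/9.1 = 3.231.
Quadratic loss ⇒ the optimal estimator is the posterior mean.

3.231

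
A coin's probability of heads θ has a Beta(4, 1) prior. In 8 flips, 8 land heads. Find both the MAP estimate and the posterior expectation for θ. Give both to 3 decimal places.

Posterior: Beta(4+8, 1+0) = Beta(12, 1).
Since β = 1 ≤ 1 and α > 1, the Beta density is monotone increasing on [0,1]; the mode is at 1.
Mean = 12/(12+1) = 0.923.
The mean is pulled below the mode by the posterior's left skew.

MAP: 1.000. Posterior mean: 0.923.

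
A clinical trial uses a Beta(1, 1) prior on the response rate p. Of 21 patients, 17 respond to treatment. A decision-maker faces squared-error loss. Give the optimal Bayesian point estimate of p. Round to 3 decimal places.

Posterior: Beta(1+17, 1+4) = Beta(18, 5).
Mode = (18−1)/(18+5−2) = 17/21 = 0.810.
With a flat prior the MAP equals the MLE, 17/21.
Mean = 18/(18+5) = 18/23 = 0.783.
Squared-error loss ⇒ the optimal estimator is the posterior mean.

0.783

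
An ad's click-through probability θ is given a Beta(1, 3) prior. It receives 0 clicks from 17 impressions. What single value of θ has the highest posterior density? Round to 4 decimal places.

0.0000

Posterior: Beta(1+0, 3+17) = Beta(1, 20).
Since α = 1 ≤ 1 and β > 1, the Beta density is monotone decreasing on [0,1]; the mode is at 0.
Mean = 1/(1+20) = 0.0476.
This is the posterior mode — the MAP estimate.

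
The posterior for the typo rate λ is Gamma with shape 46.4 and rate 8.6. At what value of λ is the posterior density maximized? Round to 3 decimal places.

5.279

Mode = (α−1)/β = 45.4/8.6 = 5.279.
Mean = α/β = 46.4/8.6 = 5.395.
This is the posterior mode — the MAP estimate.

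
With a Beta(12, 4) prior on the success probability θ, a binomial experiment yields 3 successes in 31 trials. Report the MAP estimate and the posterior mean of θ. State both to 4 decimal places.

θ_MAP = 0.3111, E[θ|data] = 0.3191

Posterior: Beta(12+3, 4+28) = Beta(15, 32).
Mode = (15−1)/(15+32−2) = 14/45 = 0.3111.
Mean = 15/(15+32) = 15/47 = 0.3191.
The posterior is right-skewed, so the mean exceeds the mode.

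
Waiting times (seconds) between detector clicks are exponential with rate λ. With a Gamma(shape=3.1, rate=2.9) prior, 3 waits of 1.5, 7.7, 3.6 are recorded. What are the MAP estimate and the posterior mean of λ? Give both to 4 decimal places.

MAP estimate = 0.3248, posterior mean = 0.3885

Σ times = 12.8. Posterior: Gamma(shape = 3.1+3 = 6.1, rate = 2.9+12.8 = 15.7).
Mode = (α−1)/β = 5.1/15.7 = 0.3248.
Mean = α/β = 6.1/15.7 = 0.3885.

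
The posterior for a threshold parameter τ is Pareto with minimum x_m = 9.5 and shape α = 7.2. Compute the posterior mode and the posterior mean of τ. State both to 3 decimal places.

MAP = 9.500, posterior mean = 11.032

The Pareto density is strictly decreasing on [x_m, ∞), so the mode is x_m = 9.500.
Mean = α·x_m/(α−1) = 7.2·9.5/6.2 = 11.032.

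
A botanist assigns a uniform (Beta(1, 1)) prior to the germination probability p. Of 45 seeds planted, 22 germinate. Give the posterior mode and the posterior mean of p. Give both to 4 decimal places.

Posterior: Beta(1+22, 1+23) = Beta(23, 24).
Mode = (23−1)/(23+24−2) = 22/45 = 0.4889.
With a flat prior the MAP equals the MLE, 22/45.
Mean = 23/(23+24) = 23/47 = 0.4894.

p_MAP = 0.4889, E[p|data] = 0.4894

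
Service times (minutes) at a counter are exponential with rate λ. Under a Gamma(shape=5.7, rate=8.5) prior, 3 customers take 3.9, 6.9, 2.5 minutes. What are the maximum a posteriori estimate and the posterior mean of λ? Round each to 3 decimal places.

Σ times = 13.3. Posterior: Gamma(shape = 5.7+3 = 8.7, rate = 8.5+13.3 = 21.8).
Mode = (α−1)/β = 7.7/21.8 = 0.353.
Mean = α/β = 8.7/21.8 = 0.399.
The posterior is right-skewed, so the mean exceeds the mode.

λ_MAP = 0.353, E[λ|data] = 0.399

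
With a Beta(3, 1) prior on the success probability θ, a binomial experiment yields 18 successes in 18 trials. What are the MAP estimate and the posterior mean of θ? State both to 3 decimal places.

MAP estimate = 1.000, posterior mean = 0.955

Posterior: Beta(3+18, 1+0) = Beta(21, 1).
Since β = 1 ≤ 1 and α > 1, the Beta density is monotone increasing on [0,1]; the mode is at 1.
Mean = 21/(21+1) = 0.955.
The mean is pulled below the mode by the posterior's left skew.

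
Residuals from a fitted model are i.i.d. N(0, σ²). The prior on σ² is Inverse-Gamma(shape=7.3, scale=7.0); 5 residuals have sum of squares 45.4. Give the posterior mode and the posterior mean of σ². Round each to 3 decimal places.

MAP = 2.750, posterior mean = 3.375

Posterior: Inverse-Gamma(shape = 7.3+5/2 = 9.8, scale = 7.0+45.4/2 = 29.7).
Mode = β/(α+1) = 29.7/10.8 = 2.750.
Mean = β/(α−1) = 29.7/8.8 = 3.375.
Mean > mode: the posterior has a right tail.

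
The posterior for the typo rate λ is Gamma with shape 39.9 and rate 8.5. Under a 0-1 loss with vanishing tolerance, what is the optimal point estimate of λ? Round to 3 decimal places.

Mode = (α−1)/β = 38.9/8.5 = 4.576.
Mean = α/β = 39.9/8.5 = 4.694.
This is the posterior mode — the MAP estimate.

4.576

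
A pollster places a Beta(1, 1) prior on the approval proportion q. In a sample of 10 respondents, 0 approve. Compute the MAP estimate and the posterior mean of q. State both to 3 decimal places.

MAP = 0.000; posterior mean = 0.083

Posterior: Beta(1+0, 1+10) = Beta(1, 11).
Since α = 1 ≤ 1 and β > 1, the Beta density is monotone decreasing on [0,1]; the mode is at 0.
Mean = 1/(1+11) = 0.083.
Right-skewed posterior ⇒ mode < mean.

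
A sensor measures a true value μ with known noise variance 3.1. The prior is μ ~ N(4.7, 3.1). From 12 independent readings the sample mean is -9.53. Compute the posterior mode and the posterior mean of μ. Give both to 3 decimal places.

MAP: -8.435. Posterior mean: -8.435.

Posterior for μ is Normal. Precision-weighted mean: (1/3.1·4.7 + 12/3.1·-9.53) / (1/3.1 + 12/3.1) = -8.435.
A Normal posterior is symmetric, so mode = mean.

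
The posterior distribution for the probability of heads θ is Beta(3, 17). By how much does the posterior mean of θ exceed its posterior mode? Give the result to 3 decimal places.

Mode = (3−1)/(3+17−2) = 2/18 = 0.111.
Mean = 3/(3+17) = 3/20 = 0.150.
Difference = 0.150 − 0.111 = 0.039.

0.039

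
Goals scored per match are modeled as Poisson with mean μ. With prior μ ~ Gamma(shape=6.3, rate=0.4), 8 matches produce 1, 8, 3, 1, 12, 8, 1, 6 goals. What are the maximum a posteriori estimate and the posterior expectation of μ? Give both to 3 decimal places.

Σ counts = 40. Posterior: Gamma(shape = 6.3+40 = 46.3, rate = 0.4+8 = 8.4).
Mode = (α−1)/β = 45.3/8.4 = 5.393.
Mean = α/β = 46.3/8.4 = 5.512.
Right-skewed posterior ⇒ mode < mean.

μ_MAP = 5.393, E[μ|data] = 5.512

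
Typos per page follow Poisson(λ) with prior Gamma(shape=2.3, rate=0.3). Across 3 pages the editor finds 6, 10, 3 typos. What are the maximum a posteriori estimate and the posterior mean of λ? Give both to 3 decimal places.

λ_MAP = 6.152, E[λ|data] = 6.455

Σ counts = 19. Posterior: Gamma(shape = 2.3+19 = 21.3, rate = 0.3+3 = 3.3).
Mode = (α−1)/β = 20.3/3.3 = 6.152.
Mean = α/β = 21.3/3.3 = 6.455.
Right-skewed posterior ⇒ mode < mean.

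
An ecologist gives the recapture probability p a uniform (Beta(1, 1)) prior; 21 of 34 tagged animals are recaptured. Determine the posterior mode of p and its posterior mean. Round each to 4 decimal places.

MAP: 0.6176. Posterior mean: 0.6111.

Posterior: Beta(1+21, 1+13) = Beta(22, 14).
Mode = (22−1)/(22+14−2) = 21/34 = 0.6176.
Mean = 22/(22+14) = 22/36 = 0.6111.
Left-skewed posterior ⇒ mean < mode.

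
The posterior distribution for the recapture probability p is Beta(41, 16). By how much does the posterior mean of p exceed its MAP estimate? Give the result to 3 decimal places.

Mode = (41−1)/(41+16−2) = 40/55 = 0.727.
Mean = 41/(41+16) = 41/57 = 0.719.
Difference = 0.719 − 0.727 = -0.008.
Mode > mean: the posterior has a left tail.

-0.008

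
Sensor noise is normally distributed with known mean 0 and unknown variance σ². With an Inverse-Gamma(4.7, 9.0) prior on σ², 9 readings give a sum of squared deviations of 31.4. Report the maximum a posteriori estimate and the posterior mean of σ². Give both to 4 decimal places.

MAP = 2.4216, posterior mean = 3.0122

Posterior: Inverse-Gamma(shape = 4.7+9/2 = 9.2, scale = 9.0+31.4/2 = 24.7).
Mode = β/(α+1) = 24.7/10.2 = 2.4216.
Mean = β/(α−1) = 24.7/8.2 = 3.0122.
The posterior is right-skewed, so the mean exceeds the mode.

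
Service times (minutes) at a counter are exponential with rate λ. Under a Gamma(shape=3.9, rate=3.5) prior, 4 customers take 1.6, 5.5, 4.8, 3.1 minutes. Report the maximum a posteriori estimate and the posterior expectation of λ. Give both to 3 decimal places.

λ_MAP = 0.373, E[λ|data] = 0.427

Σ times = 15.0. Posterior: Gamma(shape = 3.9+4 = 7.9, rate = 3.5+15.0 = 18.5).
Mode = (α−1)/β = 6.9/18.5 = 0.373.
Mean = α/β = 7.9/18.5 = 0.427.
The posterior is right-skewed, so the mean exceeds the mode.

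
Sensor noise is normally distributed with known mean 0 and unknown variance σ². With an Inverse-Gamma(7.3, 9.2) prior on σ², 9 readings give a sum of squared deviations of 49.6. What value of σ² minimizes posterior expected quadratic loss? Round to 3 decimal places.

Posterior: Inverse-Gamma(shape = 7.3+9/2 = 11.8, scale = 9.2+49.6/2 = 34.0).
Mode = β/(α+1) = 34.0/12.8 = 2.656.
Mean = β/(α−1) = 34.0/10.8 = 3.148.
Quadratic loss ⇒ the optimal estimator is the posterior mean.

3.148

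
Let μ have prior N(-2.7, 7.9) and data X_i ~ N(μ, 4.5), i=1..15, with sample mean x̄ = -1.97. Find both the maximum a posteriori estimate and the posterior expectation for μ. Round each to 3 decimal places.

MAP = -1.997; posterior mean = -1.997

Posterior for μ is Normal. Precision-weighted mean: (1/7.9·-2.7 + 15/4.5·-1.97) / (1/7.9 + 15/4.5) = -1.997.
A Normal posterior is symmetric, so mode = mean.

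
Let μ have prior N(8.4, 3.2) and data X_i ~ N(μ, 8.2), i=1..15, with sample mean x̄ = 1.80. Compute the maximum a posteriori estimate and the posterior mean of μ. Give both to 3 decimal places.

Posterior for μ is Normal. Precision-weighted mean: (1/3.2·8.4 + 15/8.2·1.80) / (1/3.2 + 15/8.2) = 2.763.
A Normal posterior is symmetric, so mode = mean.

MAP: 2.763. Posterior mean: 2.763.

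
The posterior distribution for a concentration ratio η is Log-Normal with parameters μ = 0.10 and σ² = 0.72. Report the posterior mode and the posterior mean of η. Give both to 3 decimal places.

MAP = 0.538; posterior mean = 1.584

Mode = exp(μ − σ²) = exp(-0.62) = 0.538.
Mean = exp(μ + σ²/2) = exp(0.460) = 1.584.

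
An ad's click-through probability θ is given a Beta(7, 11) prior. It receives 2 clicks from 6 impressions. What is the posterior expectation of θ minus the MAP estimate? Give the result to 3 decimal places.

Posterior: Beta(7+2, 11+4) = Beta(9, 15).
Mode = (9−1)/(9+15−2) = 8/22 = 0.364.
Mean = 9/(9+15) = 9/24 = 0.375.
Difference = 0.375 − 0.364 = 0.011.

0.011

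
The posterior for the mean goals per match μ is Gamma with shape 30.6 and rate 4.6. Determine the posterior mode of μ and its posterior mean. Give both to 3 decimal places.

Mode = (α−1)/β = 29.6/4.6 = 6.435.
Mean = α/β = 30.6/4.6 = 6.652.
Mean > mode: the posterior has a right tail.

MAP: 6.435. Posterior mean: 6.652.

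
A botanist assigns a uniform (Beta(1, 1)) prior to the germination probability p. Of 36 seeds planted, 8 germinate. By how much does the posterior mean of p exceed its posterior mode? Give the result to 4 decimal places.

Posterior: Beta(1+8, 1+28) = Beta(9, 29).
Mode = (9−1)/(9+29−2) = 8/36 = 0.2222.
Mean = 9/(9+29) = 9/38 = 0.2368.
Difference = 0.2368 − 0.2222 = 0.0146.
The mean is pulled above the mode by the posterior's right skew.

0.0146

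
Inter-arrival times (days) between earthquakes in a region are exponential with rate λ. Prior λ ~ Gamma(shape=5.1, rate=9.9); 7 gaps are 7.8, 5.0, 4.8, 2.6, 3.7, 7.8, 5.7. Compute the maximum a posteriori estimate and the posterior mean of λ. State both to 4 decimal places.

MAP = 0.2347; posterior mean = 0.2558

Σ times = 37.4. Posterior: Gamma(shape = 5.1+7 = 12.1, rate = 9.9+37.4 = 47.3).
Mode = (α−1)/β = 11.1/47.3 = 0.2347.
Mean = α/β = 12.1/47.3 = 0.2558.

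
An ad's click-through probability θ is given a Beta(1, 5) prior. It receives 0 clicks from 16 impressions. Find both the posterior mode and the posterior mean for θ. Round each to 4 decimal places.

MAP = 0.0000; posterior mean = 0.0455

Posterior: Beta(1+0, 5+16) = Beta(1, 21).
Since α = 1 ≤ 1 and β > 1, the Beta density is monotone decreasing on [0,1]; the mode is at 0.
Mean = 1/(1+21) = 0.0455.
Mean > mode: the posterior has a right tail.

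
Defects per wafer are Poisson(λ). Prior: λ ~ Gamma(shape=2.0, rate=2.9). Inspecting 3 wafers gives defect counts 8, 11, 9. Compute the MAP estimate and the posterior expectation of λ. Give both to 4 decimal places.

Σ counts = 28. Posterior: Gamma(shape = 2.0+28 = 30.0, rate = 2.9+3 = 5.9).
Mode = (α−1)/β = 29.0/5.9 = 4.9153.
Mean = α/β = 30.0/5.9 = 5.0847.
The mean is pulled above the mode by the posterior's right skew.

MAP estimate = 4.9153, posterior expectation = 5.0847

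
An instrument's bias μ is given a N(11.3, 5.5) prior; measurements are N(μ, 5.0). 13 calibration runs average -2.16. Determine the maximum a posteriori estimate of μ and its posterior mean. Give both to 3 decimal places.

MAP = -1.280; posterior mean = -1.280

Posterior for μ is Normal. Precision-weighted mean: (1/5.5·11.3 + 13/5.0·-2.16) / (1/5.5 + 13/5.0) = -1.280.
A Normal posterior is symmetric, so mode = mean.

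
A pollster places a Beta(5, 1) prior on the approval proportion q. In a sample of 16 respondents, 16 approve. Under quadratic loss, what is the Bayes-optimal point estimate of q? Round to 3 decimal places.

0.955

Posterior: Beta(5+16, 1+0) = Beta(21, 1).
Since β = 1 ≤ 1 and α > 1, the Beta density is monotone increasing on [0,1]; the mode is at 1.
Mean = 21/(21+1) = 0.955.
Quadratic loss ⇒ the optimal estimator is the posterior mean.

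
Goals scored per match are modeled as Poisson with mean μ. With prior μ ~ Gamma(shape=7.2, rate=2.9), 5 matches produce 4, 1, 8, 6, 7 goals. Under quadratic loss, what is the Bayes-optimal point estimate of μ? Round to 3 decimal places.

4.203

Σ counts = 26. Posterior: Gamma(shape = 7.2+26 = 33.2, rate = 2.9+5 = 7.9).
Mode = (α−1)/β = 32.2/7.9 = 4.076.
Mean = α/β = 33.2/7.9 = 4.203.
Quadratic loss ⇒ the optimal estimator is the posterior mean.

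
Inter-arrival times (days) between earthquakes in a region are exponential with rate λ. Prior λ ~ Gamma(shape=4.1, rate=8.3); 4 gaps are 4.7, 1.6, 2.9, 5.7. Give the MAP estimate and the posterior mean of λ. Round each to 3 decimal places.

Σ times = 14.9. Posterior: Gamma(shape = 4.1+4 = 8.1, rate = 8.3+14.9 = 23.2).
Mode = (α−1)/β = 7.1/23.2 = 0.306.
Mean = α/β = 8.1/23.2 = 0.349.
Mean > mode: the posterior has a right tail.

MAP = 0.306; posterior mean = 0.349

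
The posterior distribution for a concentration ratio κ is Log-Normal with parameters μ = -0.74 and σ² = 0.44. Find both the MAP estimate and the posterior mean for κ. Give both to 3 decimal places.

Mode = exp(μ − σ²) = exp(-1.18) = 0.307.
Mean = exp(μ + σ²/2) = exp(-0.520) = 0.595.
The mean is pulled above the mode by the posterior's right skew.

MAP = 0.307; posterior mean = 0.595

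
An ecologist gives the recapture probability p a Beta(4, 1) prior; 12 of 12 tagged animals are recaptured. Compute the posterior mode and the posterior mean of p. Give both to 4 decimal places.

posterior mode = 1.0000, posterior mean = 0.9412

Posterior: Beta(4+12, 1+0) = Beta(16, 1).
Since β = 1 ≤ 1 and α > 1, the Beta density is monotone increasing on [0,1]; the mode is at 1.
Mean = 16/(16+1) = 0.9412.
The mean is pulled below the mode by the posterior's left skew.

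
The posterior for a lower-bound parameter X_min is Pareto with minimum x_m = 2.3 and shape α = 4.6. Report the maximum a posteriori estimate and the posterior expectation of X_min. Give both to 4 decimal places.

The Pareto density is strictly decreasing on [x_m, ∞), so the mode is x_m = 2.3000.
Mean = α·x_m/(α−1) = 4.6·2.3/3.6 = 2.9389.
The posterior is right-skewed, so the mean exceeds the mode.

MAP: 2.3000. Posterior mean: 2.9389.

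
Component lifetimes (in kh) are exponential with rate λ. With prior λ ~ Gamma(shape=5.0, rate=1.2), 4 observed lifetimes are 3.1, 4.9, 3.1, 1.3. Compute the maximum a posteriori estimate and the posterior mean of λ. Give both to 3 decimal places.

maximum a posteriori estimate = 0.588, posterior mean = 0.662

Σ times = 12.4. Posterior: Gamma(shape = 5.0+4 = 9.0, rate = 1.2+12.4 = 13.6).
Mode = (α−1)/β = 8.0/13.6 = 0.588.
Mean = α/β = 9.0/13.6 = 0.662.
The mean is pulled above the mode by the posterior's right skew.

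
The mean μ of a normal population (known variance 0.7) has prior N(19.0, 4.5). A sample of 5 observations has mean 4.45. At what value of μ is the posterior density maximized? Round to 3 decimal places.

Posterior for μ is Normal. Precision-weighted mean: (1/4.5·19.0 + 5/0.7·4.45) / (1/4.5 + 5/0.7) = 4.889.
A Normal posterior is symmetric, so mode = mean.
This is the posterior mode — the MAP estimate.

4.889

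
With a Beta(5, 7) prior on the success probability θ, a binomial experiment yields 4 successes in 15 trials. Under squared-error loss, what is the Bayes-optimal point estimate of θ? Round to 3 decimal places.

Posterior: Beta(5+4, 7+11) = Beta(9, 18).
Mode = (9−1)/(9+18−2) = 8/25 = 0.320.
Mean = 9/(9+18) = 9/27 = 0.333.
Squared-error loss ⇒ the optimal estimator is the posterior mean.

0.333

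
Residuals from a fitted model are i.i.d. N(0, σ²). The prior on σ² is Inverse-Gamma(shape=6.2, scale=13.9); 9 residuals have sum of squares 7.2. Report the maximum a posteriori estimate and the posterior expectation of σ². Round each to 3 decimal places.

Posterior: Inverse-Gamma(shape = 6.2+9/2 = 10.7, scale = 13.9+7.2/2 = 17.5).
Mode = β/(α+1) = 17.5/11.7 = 1.496.
Mean = β/(α−1) = 17.5/9.7 = 1.804.

MAP = 1.496, posterior mean = 1.804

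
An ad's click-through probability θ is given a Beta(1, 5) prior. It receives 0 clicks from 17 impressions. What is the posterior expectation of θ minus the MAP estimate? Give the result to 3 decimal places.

0.043

Posterior: Beta(1+0, 5+17) = Beta(1, 22).
Since α = 1 ≤ 1 and β > 1, the Beta density is monotone decreasing on [0,1]; the mode is at 0.
Mean = 1/(1+22) = 0.043.
Difference = 0.043 − 0.000 = 0.043.
The posterior is right-skewed, so the mean exceeds the mode.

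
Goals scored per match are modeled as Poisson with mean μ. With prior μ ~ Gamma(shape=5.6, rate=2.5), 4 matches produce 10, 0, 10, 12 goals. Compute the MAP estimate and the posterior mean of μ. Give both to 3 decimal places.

MAP: 5.631. Posterior mean: 5.785.

Σ counts = 32. Posterior: Gamma(shape = 5.6+32 = 37.6, rate = 2.5+4 = 6.5).
Mode = (α−1)/β = 36.6/6.5 = 5.631.
Mean = α/β = 37.6/6.5 = 5.785.
The mean is pulled above the mode by the posterior's right skew.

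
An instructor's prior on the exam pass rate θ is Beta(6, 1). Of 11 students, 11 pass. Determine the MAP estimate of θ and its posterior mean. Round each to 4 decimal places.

MAP = 1.0000; posterior mean = 0.9444

Posterior: Beta(6+11, 1+0) = Beta(17, 1).
Since β = 1 ≤ 1 and α > 1, the Beta density is monotone increasing on [0,1]; the mode is at 1.
Mean = 17/(17+1) = 0.9444.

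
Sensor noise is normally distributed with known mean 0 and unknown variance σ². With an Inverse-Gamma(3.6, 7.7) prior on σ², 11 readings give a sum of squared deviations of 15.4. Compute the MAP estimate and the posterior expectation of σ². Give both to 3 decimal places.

MAP estimate = 1.525, posterior expectation = 1.901

Posterior: Inverse-Gamma(shape = 3.6+11/2 = 9.1, scale = 7.7+15.4/2 = 15.4).
Mode = β/(α+1) = 15.4/10.1 = 1.525.
Mean = β/(α−1) = 15.4/8.1 = 1.901.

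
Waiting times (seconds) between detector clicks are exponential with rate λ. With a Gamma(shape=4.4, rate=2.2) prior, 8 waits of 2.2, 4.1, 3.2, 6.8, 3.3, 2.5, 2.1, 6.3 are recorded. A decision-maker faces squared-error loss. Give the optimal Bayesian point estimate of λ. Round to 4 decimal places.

0.3792

Σ times = 30.5. Posterior: Gamma(shape = 4.4+8 = 12.4, rate = 2.2+30.5 = 32.7).
Mode = (α−1)/β = 11.4/32.7 = 0.3486.
Mean = α/β = 12.4/32.7 = 0.3792.
Squared-error loss ⇒ the optimal estimator is the posterior mean.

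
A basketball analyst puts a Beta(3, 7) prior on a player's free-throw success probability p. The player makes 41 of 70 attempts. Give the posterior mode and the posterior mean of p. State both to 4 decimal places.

p_MAP = 0.5513, E[p|data] = 0.5500

Posterior: Beta(3+41, 7+29) = Beta(44, 36).
Mode = (44−1)/(44+36−2) = 43/78 = 0.5513.
Mean = 44/(44+36) = 44/80 = 0.5500.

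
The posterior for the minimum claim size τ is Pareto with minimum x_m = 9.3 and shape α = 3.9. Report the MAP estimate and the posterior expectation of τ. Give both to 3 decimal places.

MAP = 9.300, posterior mean = 12.507

The Pareto density is strictly decreasing on [x_m, ∞), so the mode is x_m = 9.300.
Mean = α·x_m/(α−1) = 3.9·9.3/2.9 = 12.507.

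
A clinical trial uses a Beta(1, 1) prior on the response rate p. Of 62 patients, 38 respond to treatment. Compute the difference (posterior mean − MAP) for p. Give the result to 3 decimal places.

Posterior: Beta(1+38, 1+24) = Beta(39, 25).
Mode = (39−1)/(39+25−2) = 38/62 = 0.613.
With a flat prior the MAP equals the MLE, 38/62.
Mean = 39/(39+25) = 39/64 = 0.609.
Difference = 0.609 − 0.613 = -0.004.
Left-skewed posterior ⇒ mean < mode.

-0.004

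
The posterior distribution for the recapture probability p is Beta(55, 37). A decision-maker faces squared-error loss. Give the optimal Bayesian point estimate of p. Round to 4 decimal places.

Mode = (55−1)/(55+37−2) = 54/90 = 0.6000.
Mean = 55/(55+37) = 55/92 = 0.5978.
Squared-error loss ⇒ the optimal estimator is the posterior mean.

0.5978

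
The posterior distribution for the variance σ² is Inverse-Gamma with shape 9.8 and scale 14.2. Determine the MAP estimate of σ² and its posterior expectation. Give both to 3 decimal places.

σ²_MAP = 1.315, E[σ²|data] = 1.614

Mode = β/(α+1) = 14.2/10.8 = 1.315.
Mean = β/(α−1) = 14.2/8.8 = 1.614.
Mean > mode: the posterior has a right tail.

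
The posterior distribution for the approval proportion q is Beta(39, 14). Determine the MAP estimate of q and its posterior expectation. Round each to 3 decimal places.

MAP = 0.745, posterior mean = 0.736

Mode = (39−1)/(39+14−2) = 38/51 = 0.745.
Mean = 39/(39+14) = 39/53 = 0.736.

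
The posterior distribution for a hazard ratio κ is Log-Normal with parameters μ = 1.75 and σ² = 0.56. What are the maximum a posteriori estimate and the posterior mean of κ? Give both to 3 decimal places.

Mode = exp(μ − σ²) = exp(1.19) = 3.287.
Mean = exp(μ + σ²/2) = exp(2.030) = 7.614.
The mean is pulled above the mode by the posterior's right skew.

maximum a posteriori estimate = 3.287, posterior mean = 7.614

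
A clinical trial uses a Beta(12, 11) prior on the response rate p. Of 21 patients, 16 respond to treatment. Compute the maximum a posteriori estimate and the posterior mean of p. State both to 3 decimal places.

p_MAP = 0.643, E[p|data] = 0.636

Posterior: Beta(12+16, 11+5) = Beta(28, 16).
Mode = (28−1)/(28+16−2) = 27/42 = 0.643.
Mean = 28/(28+16) = 28/44 = 0.636.
Mode > mean: the posterior has a left tail.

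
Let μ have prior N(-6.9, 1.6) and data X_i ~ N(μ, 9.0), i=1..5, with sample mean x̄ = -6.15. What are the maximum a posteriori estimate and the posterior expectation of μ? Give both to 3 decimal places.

Posterior for μ is Normal. Precision-weighted mean: (1/1.6·-6.9 + 5/9.0·-6.15) / (1/1.6 + 5/9.0) = -6.547.
A Normal posterior is symmetric, so mode = mean.

MAP: -6.547. Posterior mean: -6.547.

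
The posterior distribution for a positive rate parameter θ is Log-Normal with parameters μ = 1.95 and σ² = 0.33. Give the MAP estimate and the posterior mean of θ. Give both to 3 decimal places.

θ_MAP = 5.053, E[θ|data] = 8.290

Mode = exp(μ − σ²) = exp(1.62) = 5.053.
Mean = exp(μ + σ²/2) = exp(2.115) = 8.290.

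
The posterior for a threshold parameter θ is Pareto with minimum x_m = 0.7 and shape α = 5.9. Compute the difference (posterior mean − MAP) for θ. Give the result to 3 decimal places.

0.143

The Pareto density is strictly decreasing on [x_m, ∞), so the mode is x_m = 0.700.
Mean = α·x_m/(α−1) = 5.9·0.7/4.9 = 0.843.
Difference = 0.843 − 0.700 = 0.143.
Mean > mode: the posterior has a right tail.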